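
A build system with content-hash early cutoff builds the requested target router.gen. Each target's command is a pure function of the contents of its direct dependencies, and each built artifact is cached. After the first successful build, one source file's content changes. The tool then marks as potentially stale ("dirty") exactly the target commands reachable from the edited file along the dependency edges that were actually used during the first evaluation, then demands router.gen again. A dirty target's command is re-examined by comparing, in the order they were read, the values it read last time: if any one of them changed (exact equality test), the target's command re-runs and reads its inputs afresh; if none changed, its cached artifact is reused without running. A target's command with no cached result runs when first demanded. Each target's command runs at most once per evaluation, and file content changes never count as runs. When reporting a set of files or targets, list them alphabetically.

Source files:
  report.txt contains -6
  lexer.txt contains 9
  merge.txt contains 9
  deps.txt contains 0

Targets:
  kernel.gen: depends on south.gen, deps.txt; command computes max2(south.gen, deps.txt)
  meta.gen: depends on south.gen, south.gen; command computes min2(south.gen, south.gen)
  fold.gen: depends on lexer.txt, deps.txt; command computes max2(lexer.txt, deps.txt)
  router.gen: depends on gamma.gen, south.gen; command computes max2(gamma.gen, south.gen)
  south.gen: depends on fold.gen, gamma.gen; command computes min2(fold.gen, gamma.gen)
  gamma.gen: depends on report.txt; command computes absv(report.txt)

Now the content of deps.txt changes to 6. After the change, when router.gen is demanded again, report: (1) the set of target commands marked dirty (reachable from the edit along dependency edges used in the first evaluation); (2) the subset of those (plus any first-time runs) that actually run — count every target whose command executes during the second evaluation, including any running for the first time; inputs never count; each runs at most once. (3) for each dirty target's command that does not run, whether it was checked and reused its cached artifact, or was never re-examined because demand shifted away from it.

First evaluation (everything demanded from the output):
  fold.gen = max2(9, 0) = 9
  gamma.gen = absv(-6) = 6
  south.gen = min2(9, 6) = 6
  router.gen = max2(6, 6) = 6

Propagation after the edit:
  fold.gen: runs — deps.txt 0->6; result 9 (same value as before).
  south.gen: checked — values it read are unchanged (fold.gen unchanged, gamma.gen unchanged); reused cached 6 without running.
  router.gen: checked — values it read are unchanged (gamma.gen unchanged, south.gen unchanged); reused cached 6 without running.

Key observation: the change is absorbed at fold.gen — it re-runs but produces the same value, and the output's value is unchanged.

Marked dirty: fold.gen, router.gen, south.gen.
Target commands that run: fold.gen — 1 in total.
Checked but reused from cache: router.gen, south.gen.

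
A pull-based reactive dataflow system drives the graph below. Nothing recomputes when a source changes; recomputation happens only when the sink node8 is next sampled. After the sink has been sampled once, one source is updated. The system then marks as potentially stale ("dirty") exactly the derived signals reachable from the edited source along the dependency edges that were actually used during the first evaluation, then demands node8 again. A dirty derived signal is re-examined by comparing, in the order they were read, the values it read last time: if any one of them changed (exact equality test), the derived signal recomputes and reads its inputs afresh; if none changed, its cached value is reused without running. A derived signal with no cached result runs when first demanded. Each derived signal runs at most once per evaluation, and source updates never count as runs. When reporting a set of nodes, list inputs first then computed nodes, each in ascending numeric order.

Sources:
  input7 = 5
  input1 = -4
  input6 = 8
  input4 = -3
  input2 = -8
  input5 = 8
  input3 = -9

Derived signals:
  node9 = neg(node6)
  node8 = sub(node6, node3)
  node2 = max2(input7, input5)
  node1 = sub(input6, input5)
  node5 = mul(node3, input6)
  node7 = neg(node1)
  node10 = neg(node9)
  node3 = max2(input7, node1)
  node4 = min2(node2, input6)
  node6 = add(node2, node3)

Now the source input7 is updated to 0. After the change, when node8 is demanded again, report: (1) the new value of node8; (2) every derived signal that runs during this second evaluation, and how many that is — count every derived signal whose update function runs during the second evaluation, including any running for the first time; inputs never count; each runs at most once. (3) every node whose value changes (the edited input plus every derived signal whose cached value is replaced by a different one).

New value of node8: 8.
Derived signals that run: node2, node3, node6, node8 — 4 in total.
Values that change: input7, node3, node6.

First evaluation (everything demanded from the output):
  node1 = sub(8, 8) = 0
  node2 = max2(5, 8) = 8
  node3 = max2(5, 0) = 5
  node6 = add(8, 5) = 13
  node8 = sub(13, 5) = 8

Propagation after the edit:
  node2: runs — input7 5->0; result 8 (same value as before).
  node3: runs — input7 5->0; result 0.
  node6: runs — node3 5->0; result 8.
  node8: runs — node6 13->8; node3 5->0; result 8 (same value as before).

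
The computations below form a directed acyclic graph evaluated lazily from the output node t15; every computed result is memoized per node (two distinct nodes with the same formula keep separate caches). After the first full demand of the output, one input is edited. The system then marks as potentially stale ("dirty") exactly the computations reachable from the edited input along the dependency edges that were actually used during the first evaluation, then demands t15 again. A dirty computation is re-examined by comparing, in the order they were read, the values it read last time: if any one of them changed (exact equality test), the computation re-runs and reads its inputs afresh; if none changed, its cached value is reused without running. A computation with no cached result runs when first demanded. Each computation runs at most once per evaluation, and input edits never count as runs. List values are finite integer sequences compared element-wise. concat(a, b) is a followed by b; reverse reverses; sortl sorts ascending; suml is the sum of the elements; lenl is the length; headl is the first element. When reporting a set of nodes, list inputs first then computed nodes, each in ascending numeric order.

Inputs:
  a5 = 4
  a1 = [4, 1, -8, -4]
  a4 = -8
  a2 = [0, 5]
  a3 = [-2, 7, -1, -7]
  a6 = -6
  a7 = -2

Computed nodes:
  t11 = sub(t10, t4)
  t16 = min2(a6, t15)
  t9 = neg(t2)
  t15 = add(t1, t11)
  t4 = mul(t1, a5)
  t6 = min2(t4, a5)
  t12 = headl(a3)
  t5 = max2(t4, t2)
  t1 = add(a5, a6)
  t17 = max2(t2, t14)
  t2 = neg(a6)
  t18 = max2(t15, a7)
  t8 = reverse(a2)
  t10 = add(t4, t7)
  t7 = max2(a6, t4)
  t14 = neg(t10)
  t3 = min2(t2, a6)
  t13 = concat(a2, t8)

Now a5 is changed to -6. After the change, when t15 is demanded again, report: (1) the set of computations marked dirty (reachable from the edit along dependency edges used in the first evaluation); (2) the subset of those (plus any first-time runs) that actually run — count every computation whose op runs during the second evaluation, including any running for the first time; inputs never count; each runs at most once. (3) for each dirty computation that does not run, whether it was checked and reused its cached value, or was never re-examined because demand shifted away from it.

First demand of the output computes:
  t1 = add(4, -6) = -2
  t4 = mul(-2, 4) = -8
  t7 = max2(-6, -8) = -6
  t10 = add(-8, -6) = -14
  t11 = sub(-14, -8) = -6
  t15 = add(-2, -6) = -8

After the edit, cleaning proceeds:
  t1: a read changed (a5 4->-6) — executes, giving -12.
  t4: a read changed (t1 -2->-12; a5 4->-6) — executes, giving 72.
  t7: a read changed (t4 -8->72) — executes, giving 72.
  t10: a read changed (t4 -8->72; t7 -6->72) — executes, giving 144.
  t11: a read changed (t10 -14->144; t4 -8->72) — executes, giving 72.
  t15: a read changed (t1 -2->-12; t11 -6->72) — executes, giving 60.

The edit dirties: t1, t4, t7, t10, t11, t15.
6 computations run: t1, t4, t7, t10, t11, t15.
No dirty computation escaped a run.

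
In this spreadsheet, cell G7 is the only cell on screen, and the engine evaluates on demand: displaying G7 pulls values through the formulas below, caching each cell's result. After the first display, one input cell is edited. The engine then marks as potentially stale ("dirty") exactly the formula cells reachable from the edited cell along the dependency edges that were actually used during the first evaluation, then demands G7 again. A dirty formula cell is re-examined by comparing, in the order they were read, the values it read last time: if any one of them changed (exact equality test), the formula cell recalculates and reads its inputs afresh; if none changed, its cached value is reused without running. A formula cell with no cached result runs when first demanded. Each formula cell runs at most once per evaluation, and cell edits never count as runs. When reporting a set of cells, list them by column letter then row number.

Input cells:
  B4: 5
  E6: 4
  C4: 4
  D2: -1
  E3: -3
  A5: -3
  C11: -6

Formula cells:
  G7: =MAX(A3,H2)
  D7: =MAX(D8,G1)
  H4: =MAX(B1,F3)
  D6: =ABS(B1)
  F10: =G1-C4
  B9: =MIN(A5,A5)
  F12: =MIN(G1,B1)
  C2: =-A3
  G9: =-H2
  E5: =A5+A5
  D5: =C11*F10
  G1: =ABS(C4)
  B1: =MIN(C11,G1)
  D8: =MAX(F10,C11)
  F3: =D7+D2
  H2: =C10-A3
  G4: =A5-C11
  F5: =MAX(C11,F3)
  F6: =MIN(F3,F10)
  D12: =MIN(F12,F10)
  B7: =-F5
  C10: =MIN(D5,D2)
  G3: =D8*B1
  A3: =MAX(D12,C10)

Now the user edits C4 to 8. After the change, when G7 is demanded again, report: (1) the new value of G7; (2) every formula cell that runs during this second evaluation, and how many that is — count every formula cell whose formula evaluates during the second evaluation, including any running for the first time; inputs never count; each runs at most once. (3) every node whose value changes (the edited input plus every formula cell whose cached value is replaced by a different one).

G7 now evaluates to 0.
Run set: B1, F10, F12, G1 (4 run).
Changed values: C4, G1.
The important point: at D5 every value read last time is unchanged, so the dirty flag clears without a run.

Initial pass — values computed on the first demand:
  G1 = ABS(4) = 4
  B1 = MIN(-6, 4) = -6
  F10 = 4 - 4 = 0
  D5 = -6 * 0 = 0
  C10 = MIN(0, -1) = -1
  F12 = MIN(4, -6) = -6
  D12 = MIN(-6, 0) = -6
  A3 = MAX(-6, -1) = -1
  H2 = -1 - -1 = 0
  G7 = MAX(-1, 0) = 0

Second demand — change propagation:
  G1: re-runs because C4 4->8; new result 8.
  B1: re-runs because G1 4->8; new result -6 (unchanged).
  F10: re-runs because G1 4->8; C4 4->8; new result 0 (unchanged).
  D5: re-examined; everything it read last time is the same (C11 unchanged, F10 unchanged) — cache 0 kept, no run.
  C10: re-examined; everything it read last time is the same (D5 unchanged, D2 unchanged) — cache -1 kept, no run.
  F12: re-runs because G1 4->8; new result -6 (unchanged).
  D12: re-examined; everything it read last time is the same (F12 unchanged, F10 unchanged) — cache -6 kept, no run.
  A3: re-examined; everything it read last time is the same (D12 unchanged, C10 unchanged) — cache -1 kept, no run.
  H2: re-examined; everything it read last time is the same (C10 unchanged, A3 unchanged) — cache 0 kept, no run.
  G7: re-examined; everything it read last time is the same (A3 unchanged, H2 unchanged) — cache 0 kept, no run.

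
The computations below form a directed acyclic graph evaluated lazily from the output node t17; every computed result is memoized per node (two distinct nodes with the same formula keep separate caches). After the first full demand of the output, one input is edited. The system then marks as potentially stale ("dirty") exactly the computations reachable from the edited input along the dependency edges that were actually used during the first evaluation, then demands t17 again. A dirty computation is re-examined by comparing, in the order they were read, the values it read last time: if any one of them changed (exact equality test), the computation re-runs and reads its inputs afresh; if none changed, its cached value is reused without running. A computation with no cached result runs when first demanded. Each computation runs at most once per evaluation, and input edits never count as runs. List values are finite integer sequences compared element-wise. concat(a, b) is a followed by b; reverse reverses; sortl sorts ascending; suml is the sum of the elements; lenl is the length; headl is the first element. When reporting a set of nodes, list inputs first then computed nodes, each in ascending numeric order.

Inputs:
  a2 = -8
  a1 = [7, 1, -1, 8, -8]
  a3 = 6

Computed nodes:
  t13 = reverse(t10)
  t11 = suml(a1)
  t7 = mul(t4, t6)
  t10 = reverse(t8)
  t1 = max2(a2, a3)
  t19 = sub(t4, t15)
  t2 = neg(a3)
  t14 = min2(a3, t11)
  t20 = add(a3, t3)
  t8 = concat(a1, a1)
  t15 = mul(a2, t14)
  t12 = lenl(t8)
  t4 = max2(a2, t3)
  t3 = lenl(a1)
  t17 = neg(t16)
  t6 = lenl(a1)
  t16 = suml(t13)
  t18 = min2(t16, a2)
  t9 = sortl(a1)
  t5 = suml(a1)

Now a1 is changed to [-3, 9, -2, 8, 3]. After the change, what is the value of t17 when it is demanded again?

First demand of the output computes:
  t8 = concat([7, 1, -1, 8, -8], [7, 1, -1, 8, -8]) = [7, 1, -1, 8, -8, 7, 1, -1, 8, -8]
  t10 = reverse([7, 1, -1, 8, -8, 7, 1, -1, 8, -8]) = [-8, 8, -1, 1, 7, -8, 8, -1, 1, 7]
  t13 = reverse([-8, 8, -1, 1, 7, -8, 8, -1, 1, 7]) = [7, 1, -1, 8, -8, 7, 1, -1, 8, -8]
  t16 = suml([7, 1, -1, 8, -8, 7, 1, -1, 8, -8]) = 14
  t17 = neg(14) = -14

After the edit, cleaning proceeds:
  t8: a read changed (a1 [7, 1, -1, 8, -8]->[-3, 9, -2, 8, 3]; a1 [7, 1, -1, 8, -8]->[-3, 9, -2, 8, 3]) — executes, giving [-3, 9, -2, 8, 3, -3, 9, -2, 8, 3].
  t10: a read changed (t8 [7, 1, -1, 8, -8, 7, 1, -1, 8, -8]->[-3, 9, -2, 8, 3, -3, 9, -2, 8, 3]) — executes, giving [3, 8, -2, 9, -3, 3, 8, -2, 9, -3].
  t13: a read changed (t10 [-8, 8, -1, 1, 7, -8, 8, -1, 1, 7]->[3, 8, -2, 9, -3, 3, 8, -2, 9, -3]) — executes, giving [-3, 9, -2, 8, 3, -3, 9, -2, 8, 3].
  t16: a read changed (t13 [7, 1, -1, 8, -8, 7, 1, -1, 8, -8]->[-3, 9, -2, 8, 3, -3, 9, -2, 8, 3]) — executes, giving 30.
  t17: a read changed (t16 14->30) — executes, giving -30.

Demanding t17 again yields -30.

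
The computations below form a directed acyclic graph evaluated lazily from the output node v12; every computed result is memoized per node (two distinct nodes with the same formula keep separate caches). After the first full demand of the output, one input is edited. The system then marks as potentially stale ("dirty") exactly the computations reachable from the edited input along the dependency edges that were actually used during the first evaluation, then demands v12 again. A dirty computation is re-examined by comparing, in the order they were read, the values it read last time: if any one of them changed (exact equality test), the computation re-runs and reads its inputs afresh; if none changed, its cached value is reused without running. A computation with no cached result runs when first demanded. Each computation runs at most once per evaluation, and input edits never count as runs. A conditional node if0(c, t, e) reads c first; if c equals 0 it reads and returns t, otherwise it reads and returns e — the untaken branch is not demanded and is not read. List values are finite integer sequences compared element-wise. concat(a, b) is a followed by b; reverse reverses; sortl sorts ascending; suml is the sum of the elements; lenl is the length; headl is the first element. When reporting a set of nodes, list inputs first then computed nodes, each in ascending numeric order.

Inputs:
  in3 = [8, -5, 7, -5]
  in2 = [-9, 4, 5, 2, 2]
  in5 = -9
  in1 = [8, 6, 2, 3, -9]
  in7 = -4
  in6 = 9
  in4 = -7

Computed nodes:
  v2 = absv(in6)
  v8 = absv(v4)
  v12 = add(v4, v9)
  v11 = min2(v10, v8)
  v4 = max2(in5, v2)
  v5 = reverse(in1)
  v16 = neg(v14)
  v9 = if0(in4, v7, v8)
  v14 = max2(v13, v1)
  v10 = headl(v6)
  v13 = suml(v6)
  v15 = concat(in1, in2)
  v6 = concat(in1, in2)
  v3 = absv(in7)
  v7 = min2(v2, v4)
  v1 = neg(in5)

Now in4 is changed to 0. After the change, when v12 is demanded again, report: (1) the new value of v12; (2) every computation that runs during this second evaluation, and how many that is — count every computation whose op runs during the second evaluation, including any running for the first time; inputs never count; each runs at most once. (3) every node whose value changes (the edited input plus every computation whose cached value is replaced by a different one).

Demanding v12 again yields 18.
2 computations run: v7, v9.
The nodes whose values change: in4.
Note the branch switch — v7 had no cache and runs now for the first time.

First demand of the output computes:
  v2 = absv(9) = 9
  v4 = max2(-9, 9) = 9
  v8 = absv(9) = 9
  v9 = if0(in4=-7 -> else branch v8) = 9
  v12 = add(9, 9) = 18

After the edit, cleaning proceeds:
  v7: had never run; runs now, result 9.
  v9: a read changed (in4 -7->0) — executes, giving 9 — identical to its old value.
  v12: dirty, but its reads are unchanged (v4 unchanged, v9 unchanged); cached 18 stands.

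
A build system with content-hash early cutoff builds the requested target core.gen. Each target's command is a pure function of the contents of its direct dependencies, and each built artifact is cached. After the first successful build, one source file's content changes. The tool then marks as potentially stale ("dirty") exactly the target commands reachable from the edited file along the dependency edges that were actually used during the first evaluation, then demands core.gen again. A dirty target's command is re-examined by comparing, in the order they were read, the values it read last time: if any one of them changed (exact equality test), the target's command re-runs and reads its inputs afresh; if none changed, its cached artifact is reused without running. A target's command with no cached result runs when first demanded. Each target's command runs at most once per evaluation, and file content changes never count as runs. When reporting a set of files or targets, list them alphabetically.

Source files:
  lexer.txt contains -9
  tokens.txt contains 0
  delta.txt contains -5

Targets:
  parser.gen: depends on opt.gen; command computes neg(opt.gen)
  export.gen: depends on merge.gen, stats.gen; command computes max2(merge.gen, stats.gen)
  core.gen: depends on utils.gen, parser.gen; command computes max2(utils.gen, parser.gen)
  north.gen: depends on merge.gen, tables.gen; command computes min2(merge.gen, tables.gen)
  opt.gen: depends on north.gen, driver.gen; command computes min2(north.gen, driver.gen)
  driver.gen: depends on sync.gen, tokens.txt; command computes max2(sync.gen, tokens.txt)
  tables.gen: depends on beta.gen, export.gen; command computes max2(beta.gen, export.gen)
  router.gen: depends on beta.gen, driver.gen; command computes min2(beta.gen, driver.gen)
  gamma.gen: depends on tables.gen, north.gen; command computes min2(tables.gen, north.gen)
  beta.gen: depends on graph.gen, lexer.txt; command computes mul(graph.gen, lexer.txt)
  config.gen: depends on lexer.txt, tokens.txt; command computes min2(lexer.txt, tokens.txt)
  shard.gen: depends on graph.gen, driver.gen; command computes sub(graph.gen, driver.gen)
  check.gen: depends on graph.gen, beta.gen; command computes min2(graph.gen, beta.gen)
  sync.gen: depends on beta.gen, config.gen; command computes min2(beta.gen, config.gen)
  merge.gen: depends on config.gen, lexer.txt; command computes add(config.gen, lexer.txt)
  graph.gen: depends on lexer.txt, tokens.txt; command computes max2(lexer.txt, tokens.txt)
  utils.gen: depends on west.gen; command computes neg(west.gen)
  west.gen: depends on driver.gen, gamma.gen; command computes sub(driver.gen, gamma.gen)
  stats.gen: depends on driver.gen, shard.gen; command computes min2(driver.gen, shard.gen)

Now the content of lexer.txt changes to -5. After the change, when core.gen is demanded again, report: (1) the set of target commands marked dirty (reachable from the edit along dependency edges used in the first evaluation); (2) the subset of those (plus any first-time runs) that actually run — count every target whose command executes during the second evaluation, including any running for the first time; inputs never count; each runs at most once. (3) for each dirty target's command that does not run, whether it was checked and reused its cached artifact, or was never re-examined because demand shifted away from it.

First evaluation (everything demanded from the output):
  config.gen = min2(-9, 0) = -9
  graph.gen = max2(-9, 0) = 0
  beta.gen = mul(0, -9) = 0
  merge.gen = add(-9, -9) = -18
  sync.gen = min2(0, -9) = -9
  driver.gen = max2(-9, 0) = 0
  shard.gen = sub(0, 0) = 0
  stats.gen = min2(0, 0) = 0
  export.gen = max2(-18, 0) = 0
  tables.gen = max2(0, 0) = 0
  north.gen = min2(-18, 0) = -18
  gamma.gen = min2(0, -18) = -18
  opt.gen = min2(-18, 0) = -18
  parser.gen = neg(-18) = 18
  west.gen = sub(0, -18) = 18
  utils.gen = neg(18) = -18
  core.gen = max2(-18, 18) = 18

Propagation after the edit:
  config.gen: runs — lexer.txt -9->-5; result -5.
  graph.gen: runs — lexer.txt -9->-5; result 0 (same value as before).
  beta.gen: runs — lexer.txt -9->-5; result 0 (same value as before).
  merge.gen: runs — config.gen -9->-5; lexer.txt -9->-5; result -10.
  sync.gen: runs — config.gen -9->-5; result -5.
  driver.gen: runs — sync.gen -9->-5; result 0 (same value as before).
  shard.gen: checked — values it read are unchanged (graph.gen unchanged, driver.gen unchanged); reused cached 0 without running.
  stats.gen: checked — values it read are unchanged (driver.gen unchanged, shard.gen unchanged); reused cached 0 without running.
  export.gen: runs — merge.gen -18->-10; result 0 (same value as before).
  tables.gen: checked — values it read are unchanged (beta.gen unchanged, export.gen unchanged); reused cached 0 without running.
  north.gen: runs — merge.gen -18->-10; result -10.
  gamma.gen: runs — north.gen -18->-10; result -10.
  opt.gen: runs — north.gen -18->-10; result -10.
  parser.gen: runs — opt.gen -18->-10; result 10.
  west.gen: runs — gamma.gen -18->-10; result 10.
  utils.gen: runs — west.gen 18->10; result -10.
  core.gen: runs — utils.gen -18->-10; parser.gen 18->10; result 10.

Key observation: the cutoff stops propagation at shard.gen — its inputs' values are unchanged, so it reuses its cache.

Marked dirty: beta.gen, config.gen, core.gen, driver.gen, export.gen, gamma.gen, graph.gen, merge.gen, north.gen, opt.gen, parser.gen, shard.gen, stats.gen, sync.gen, tables.gen, utils.gen, west.gen.
Target commands that run: beta.gen, config.gen, core.gen, driver.gen, export.gen, gamma.gen, graph.gen, merge.gen, north.gen, opt.gen, parser.gen, sync.gen, utils.gen, west.gen — 14 in total.
Checked but reused from cache: shard.gen, stats.gen, tables.gen.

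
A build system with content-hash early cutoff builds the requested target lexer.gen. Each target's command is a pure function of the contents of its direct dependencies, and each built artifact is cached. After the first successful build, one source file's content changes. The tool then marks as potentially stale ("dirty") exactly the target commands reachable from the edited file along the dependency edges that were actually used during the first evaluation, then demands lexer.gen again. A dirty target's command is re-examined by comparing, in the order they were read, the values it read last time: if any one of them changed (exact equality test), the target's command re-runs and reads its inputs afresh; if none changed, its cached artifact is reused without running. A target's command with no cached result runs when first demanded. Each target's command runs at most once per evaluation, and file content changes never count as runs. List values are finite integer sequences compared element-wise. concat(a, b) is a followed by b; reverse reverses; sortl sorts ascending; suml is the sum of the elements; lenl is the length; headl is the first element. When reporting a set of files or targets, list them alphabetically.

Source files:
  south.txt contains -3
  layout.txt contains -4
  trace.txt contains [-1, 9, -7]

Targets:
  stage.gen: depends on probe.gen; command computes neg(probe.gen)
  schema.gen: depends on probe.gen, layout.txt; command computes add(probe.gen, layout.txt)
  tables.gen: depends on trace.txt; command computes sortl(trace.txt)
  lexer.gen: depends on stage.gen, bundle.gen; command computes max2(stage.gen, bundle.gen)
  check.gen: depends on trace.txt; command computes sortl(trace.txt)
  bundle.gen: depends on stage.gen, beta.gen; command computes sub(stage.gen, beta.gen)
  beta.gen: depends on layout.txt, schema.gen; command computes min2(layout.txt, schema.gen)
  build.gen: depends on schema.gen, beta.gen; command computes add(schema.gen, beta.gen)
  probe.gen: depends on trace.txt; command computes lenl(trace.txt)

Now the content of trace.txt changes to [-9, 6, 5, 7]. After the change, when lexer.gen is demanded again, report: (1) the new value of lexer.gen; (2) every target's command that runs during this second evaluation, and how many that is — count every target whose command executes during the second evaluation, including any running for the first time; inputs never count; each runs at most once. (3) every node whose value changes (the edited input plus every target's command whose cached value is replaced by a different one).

New value of lexer.gen: 0.
Target commands that run: beta.gen, bundle.gen, lexer.gen, probe.gen, schema.gen, stage.gen — 6 in total.
Values that change: bundle.gen, lexer.gen, probe.gen, schema.gen, stage.gen, trace.txt.

First evaluation (everything demanded from the output):
  probe.gen = lenl([-1, 9, -7]) = 3
  schema.gen = add(3, -4) = -1
  beta.gen = min2(-4, -1) = -4
  stage.gen = neg(3) = -3
  bundle.gen = sub(-3, -4) = 1
  lexer.gen = max2(-3, 1) = 1

Propagation after the edit:
  probe.gen: runs — trace.txt [-1, 9, -7]->[-9, 6, 5, 7]; result 4.
  schema.gen: runs — probe.gen 3->4; result 0.
  beta.gen: runs — schema.gen -1->0; result -4 (same value as before).
  stage.gen: runs — probe.gen 3->4; result -4.
  bundle.gen: runs — stage.gen -3->-4; result 0.
  lexer.gen: runs — stage.gen -3->-4; bundle.gen 1->0; result 0.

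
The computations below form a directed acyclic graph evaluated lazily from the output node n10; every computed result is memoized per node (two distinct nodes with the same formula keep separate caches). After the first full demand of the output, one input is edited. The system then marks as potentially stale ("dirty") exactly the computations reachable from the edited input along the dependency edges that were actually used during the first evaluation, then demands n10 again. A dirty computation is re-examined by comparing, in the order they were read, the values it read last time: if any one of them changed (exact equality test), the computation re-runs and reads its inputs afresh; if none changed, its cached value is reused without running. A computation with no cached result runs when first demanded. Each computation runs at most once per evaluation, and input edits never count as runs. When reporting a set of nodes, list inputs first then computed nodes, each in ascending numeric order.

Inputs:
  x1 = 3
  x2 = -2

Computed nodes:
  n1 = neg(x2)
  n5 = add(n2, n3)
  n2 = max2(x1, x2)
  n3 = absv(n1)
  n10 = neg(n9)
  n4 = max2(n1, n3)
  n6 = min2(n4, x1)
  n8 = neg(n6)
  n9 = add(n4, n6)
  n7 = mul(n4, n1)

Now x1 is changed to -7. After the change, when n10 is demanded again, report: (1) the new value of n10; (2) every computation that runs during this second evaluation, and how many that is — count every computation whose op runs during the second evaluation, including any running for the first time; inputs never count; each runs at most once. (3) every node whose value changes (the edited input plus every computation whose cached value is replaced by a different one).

Demanding n10 again yields 5.
3 computations run: n6, n9, n10.
The nodes whose values change: x1, n6, n9, n10.

First demand of the output computes:
  n1 = neg(-2) = 2
  n3 = absv(2) = 2
  n4 = max2(2, 2) = 2
  n6 = min2(2, 3) = 2
  n9 = add(2, 2) = 4
  n10 = neg(4) = -4

After the edit, cleaning proceeds:
  n6: a read changed (x1 3->-7) — executes, giving -7.
  n9: a read changed (n6 2->-7) — executes, giving -5.
  n10: a read changed (n9 4->-5) — executes, giving 5.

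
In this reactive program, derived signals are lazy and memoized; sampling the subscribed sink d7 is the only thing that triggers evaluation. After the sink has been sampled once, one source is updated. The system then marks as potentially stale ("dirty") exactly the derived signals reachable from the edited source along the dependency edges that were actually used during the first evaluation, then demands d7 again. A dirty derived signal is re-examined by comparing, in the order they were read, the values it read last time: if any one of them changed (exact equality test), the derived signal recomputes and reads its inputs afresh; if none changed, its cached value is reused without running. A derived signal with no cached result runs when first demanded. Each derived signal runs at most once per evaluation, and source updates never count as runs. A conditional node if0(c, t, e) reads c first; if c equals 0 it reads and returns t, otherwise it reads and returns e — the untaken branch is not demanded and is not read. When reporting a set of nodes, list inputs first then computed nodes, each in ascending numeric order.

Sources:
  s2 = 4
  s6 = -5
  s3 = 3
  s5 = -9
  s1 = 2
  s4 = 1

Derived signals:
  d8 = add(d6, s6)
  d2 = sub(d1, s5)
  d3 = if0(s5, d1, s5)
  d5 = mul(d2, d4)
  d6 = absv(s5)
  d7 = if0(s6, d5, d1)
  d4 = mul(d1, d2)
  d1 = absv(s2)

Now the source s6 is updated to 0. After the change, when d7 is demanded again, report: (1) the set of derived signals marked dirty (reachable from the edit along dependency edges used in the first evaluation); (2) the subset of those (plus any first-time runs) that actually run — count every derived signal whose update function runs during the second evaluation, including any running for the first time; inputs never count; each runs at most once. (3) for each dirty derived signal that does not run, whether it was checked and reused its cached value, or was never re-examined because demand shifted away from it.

The edit dirties: d7.
4 derived signals run: d2, d4, d5, d7.
No dirty derived signal escaped a run.
Note the branch switch — d2, d4, d5 had no cache and run now for the first time.

First demand of the output computes:
  d1 = absv(4) = 4
  d7 = if0(s6=-5 -> else branch d1) = 4

After the edit, cleaning proceeds:
  d2: had never run; runs now, result 13.
  d4: had never run; runs now, result 52.
  d5: had never run; runs now, result 676.
  d7: a read changed (s6 -5->0) — executes, giving 676.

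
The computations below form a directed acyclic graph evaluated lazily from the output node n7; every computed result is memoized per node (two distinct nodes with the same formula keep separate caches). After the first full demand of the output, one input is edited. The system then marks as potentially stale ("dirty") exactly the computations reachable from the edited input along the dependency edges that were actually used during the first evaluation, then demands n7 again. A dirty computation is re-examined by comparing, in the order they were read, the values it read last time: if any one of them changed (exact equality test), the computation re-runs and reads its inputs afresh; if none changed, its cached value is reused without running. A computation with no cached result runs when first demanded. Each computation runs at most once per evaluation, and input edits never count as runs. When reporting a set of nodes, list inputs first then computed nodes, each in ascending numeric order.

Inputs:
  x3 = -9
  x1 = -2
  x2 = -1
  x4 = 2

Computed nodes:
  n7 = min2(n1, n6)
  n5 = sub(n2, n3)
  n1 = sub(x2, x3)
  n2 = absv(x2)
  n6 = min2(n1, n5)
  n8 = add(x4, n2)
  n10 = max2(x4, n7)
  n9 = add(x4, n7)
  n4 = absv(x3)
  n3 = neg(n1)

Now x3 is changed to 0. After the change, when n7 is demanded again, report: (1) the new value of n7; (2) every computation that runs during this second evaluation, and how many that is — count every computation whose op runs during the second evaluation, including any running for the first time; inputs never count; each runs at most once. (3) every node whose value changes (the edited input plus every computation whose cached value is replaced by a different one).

Demanding n7 again yields -1.
5 computations run: n1, n3, n5, n6, n7.
The nodes whose values change: x3, n1, n3, n5, n6, n7.

First demand of the output computes:
  n1 = sub(-1, -9) = 8
  n2 = absv(-1) = 1
  n3 = neg(8) = -8
  n5 = sub(1, -8) = 9
  n6 = min2(8, 9) = 8
  n7 = min2(8, 8) = 8

After the edit, cleaning proceeds:
  n1: a read changed (x3 -9->0) — executes, giving -1.
  n3: a read changed (n1 8->-1) — executes, giving 1.
  n5: a read changed (n3 -8->1) — executes, giving 0.
  n6: a read changed (n1 8->-1; n5 9->0) — executes, giving -1.
  n7: a read changed (n1 8->-1; n6 8->-1) — executes, giving -1.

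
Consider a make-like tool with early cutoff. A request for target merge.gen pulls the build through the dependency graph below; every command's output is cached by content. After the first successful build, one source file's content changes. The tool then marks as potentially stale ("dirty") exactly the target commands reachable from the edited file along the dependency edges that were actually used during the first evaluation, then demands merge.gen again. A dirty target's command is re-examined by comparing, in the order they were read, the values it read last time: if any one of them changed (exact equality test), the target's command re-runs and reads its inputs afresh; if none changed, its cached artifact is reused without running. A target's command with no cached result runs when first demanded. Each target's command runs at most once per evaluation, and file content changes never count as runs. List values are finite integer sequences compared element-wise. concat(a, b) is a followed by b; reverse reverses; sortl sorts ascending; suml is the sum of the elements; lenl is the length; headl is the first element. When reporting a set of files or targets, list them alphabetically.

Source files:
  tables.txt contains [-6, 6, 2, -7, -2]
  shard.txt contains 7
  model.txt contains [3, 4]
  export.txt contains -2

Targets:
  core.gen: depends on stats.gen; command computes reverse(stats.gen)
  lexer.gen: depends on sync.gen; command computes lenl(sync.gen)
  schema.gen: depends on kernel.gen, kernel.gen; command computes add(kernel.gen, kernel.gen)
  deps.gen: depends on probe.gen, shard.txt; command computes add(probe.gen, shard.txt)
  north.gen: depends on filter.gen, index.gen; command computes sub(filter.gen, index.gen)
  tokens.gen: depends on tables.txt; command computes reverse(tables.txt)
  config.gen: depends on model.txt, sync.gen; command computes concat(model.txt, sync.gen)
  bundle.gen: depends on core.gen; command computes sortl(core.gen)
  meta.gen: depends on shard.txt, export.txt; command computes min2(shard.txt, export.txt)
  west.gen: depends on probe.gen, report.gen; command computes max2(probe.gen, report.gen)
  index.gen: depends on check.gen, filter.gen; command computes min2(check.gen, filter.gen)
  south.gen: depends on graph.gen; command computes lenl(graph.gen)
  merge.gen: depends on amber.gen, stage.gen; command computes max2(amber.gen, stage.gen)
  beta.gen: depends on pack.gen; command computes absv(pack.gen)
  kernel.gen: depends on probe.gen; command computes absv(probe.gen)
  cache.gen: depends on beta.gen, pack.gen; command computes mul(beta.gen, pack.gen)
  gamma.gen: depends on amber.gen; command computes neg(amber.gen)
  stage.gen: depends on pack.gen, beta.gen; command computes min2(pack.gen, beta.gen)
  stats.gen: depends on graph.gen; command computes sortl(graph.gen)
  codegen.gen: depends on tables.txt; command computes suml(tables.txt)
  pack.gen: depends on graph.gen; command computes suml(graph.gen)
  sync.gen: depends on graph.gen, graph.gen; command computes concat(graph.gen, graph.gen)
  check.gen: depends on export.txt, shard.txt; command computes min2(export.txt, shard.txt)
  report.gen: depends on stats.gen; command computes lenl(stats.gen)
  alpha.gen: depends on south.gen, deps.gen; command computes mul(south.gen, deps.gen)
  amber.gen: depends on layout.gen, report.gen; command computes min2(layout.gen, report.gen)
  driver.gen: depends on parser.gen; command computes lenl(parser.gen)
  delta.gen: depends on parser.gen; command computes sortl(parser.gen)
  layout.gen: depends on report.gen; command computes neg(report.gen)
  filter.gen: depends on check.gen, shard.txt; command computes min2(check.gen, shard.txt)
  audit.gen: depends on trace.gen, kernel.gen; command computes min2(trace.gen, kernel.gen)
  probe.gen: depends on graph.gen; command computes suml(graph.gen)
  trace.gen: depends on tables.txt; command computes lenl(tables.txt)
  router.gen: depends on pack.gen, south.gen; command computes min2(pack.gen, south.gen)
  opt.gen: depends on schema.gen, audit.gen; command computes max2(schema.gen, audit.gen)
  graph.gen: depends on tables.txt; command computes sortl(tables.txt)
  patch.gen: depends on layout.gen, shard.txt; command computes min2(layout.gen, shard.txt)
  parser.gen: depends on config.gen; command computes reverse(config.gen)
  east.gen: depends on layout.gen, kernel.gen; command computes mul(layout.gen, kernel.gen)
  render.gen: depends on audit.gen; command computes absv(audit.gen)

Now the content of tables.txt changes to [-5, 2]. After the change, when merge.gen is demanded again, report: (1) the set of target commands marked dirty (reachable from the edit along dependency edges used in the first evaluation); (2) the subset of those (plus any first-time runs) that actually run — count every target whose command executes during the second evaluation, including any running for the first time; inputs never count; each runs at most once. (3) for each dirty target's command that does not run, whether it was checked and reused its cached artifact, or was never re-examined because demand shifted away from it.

First demand of the output computes:
  graph.gen = sortl([-6, 6, 2, -7, -2]) = [-7, -6, -2, 2, 6]
  pack.gen = suml([-7, -6, -2, 2, 6]) = -7
  beta.gen = absv(-7) = 7
  stage.gen = min2(-7, 7) = -7
  stats.gen = sortl([-7, -6, -2, 2, 6]) = [-7, -6, -2, 2, 6]
  report.gen = lenl([-7, -6, -2, 2, 6]) = 5
  layout.gen = neg(5) = -5
  amber.gen = min2(-5, 5) = -5
  merge.gen = max2(-5, -7) = -5

After the edit, cleaning proceeds:
  graph.gen: a read changed (tables.txt [-6, 6, 2, -7, -2]->[-5, 2]) — executes, giving [-5, 2].
  pack.gen: a read changed (graph.gen [-7, -6, -2, 2, 6]->[-5, 2]) — executes, giving -3.
  beta.gen: a read changed (pack.gen -7->-3) — executes, giving 3.
  stage.gen: a read changed (pack.gen -7->-3; beta.gen 7->3) — executes, giving -3.
  stats.gen: a read changed (graph.gen [-7, -6, -2, 2, 6]->[-5, 2]) — executes, giving [-5, 2].
  report.gen: a read changed (stats.gen [-7, -6, -2, 2, 6]->[-5, 2]) — executes, giving 2.
  layout.gen: a read changed (report.gen 5->2) — executes, giving -2.
  amber.gen: a read changed (layout.gen -5->-2; report.gen 5->2) — executes, giving -2.
  merge.gen: a read changed (amber.gen -5->-2; stage.gen -7->-3) — executes, giving -2.

The edit dirties: amber.gen, beta.gen, graph.gen, layout.gen, merge.gen, pack.gen, report.gen, stage.gen, stats.gen.
9 target commands run: amber.gen, beta.gen, graph.gen, layout.gen, merge.gen, pack.gen, report.gen, stage.gen, stats.gen.
No dirty target's command escaped a run.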